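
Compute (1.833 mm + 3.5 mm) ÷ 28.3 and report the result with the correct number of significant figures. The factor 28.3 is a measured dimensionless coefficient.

0.19 mm

1.833 mm + 3.5 mm = 5.333 mm; the sum is limited to 1 decimal place (2 s.f.).
Carrying full precision, 5.333 ÷ 28.3 = 0.188445229682… mm; 28.3 has 3 s.f., so the result keeps min(2, 3) = 2 s.f.
Rounded to 2 significant figures: 0.19 mm.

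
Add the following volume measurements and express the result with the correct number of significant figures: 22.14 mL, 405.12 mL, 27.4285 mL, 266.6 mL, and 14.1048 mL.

735.4 mL

22.14 mL + 405.12 mL + 27.4285 mL + 266.6 mL + 14.1048 mL = 735.3933 mL.
Addition/subtraction keeps the fewest decimal places: 22.14 → 2 decimal places, 405.12 → 2 decimal places, 27.4285 → 4 decimal places, 266.6 → 1 decimal place, 14.1048 → 4 decimal places; limit is 1.
Rounded to 1 decimal place: 735.4 mL.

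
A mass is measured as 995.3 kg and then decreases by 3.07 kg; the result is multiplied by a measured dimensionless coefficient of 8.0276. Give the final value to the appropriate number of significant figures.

7.965 × 10^3 kg

995.3 kg − 3.07 kg = 992.23 kg; the difference is limited to 1 decimal place (4 s.f.).
Carrying full precision, 992.23 × 8.0276 = 7965.225548 kg; 8.0276 has 5 s.f., so the result keeps min(4, 5) = 4 s.f.
Rounded to 4 significant figures: 7.965 × 10^3 kg.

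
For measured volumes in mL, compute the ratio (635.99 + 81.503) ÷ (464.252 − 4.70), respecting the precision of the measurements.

635.99 + 81.503 = 717.493, limited to 2 d.p. → 5 s.f.; 464.252 − 4.70 = 459.552, limited to 2 d.p. → 5 s.f.
Carrying full precision, 717.493 ÷ 459.552 = 1.56128795…; keep min(5, 5) = 5 s.f.
Rounded to 5 significant figures: 1.5613.

1.5613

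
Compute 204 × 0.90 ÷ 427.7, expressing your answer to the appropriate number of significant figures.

0.43

204 × 0.90 ÷ 427.7 = 0.429272854805…
Multiplication/division keeps the fewest significant figures: 204 → 3 s.f., 0.90 → 2 s.f., 427.7 → 4 s.f.; limit is 2.
Rounded to 2 significant figures: 0.43.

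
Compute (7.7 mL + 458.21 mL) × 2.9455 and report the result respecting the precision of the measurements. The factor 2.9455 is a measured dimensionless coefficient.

1.372 × 10^3 mL

7.7 mL + 458.21 mL = 465.91 mL; the sum is limited to 1 decimal place (4 s.f.).
Carrying full precision, 465.91 × 2.9455 = 1372.337905 mL; 2.9455 has 5 s.f., so the result keeps min(4, 5) = 4 s.f.
Rounded to 4 significant figures: 1.372 × 10^3 mL.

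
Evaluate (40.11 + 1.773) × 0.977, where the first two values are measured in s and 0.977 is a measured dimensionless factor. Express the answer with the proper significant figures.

40.11 s + 1.773 s = 41.883 s; the sum is limited to 2 decimal places (4 s.f.).
Carrying full precision, 41.883 × 0.977 = 40.919691 s; 0.977 has 3 s.f., so the result keeps min(4, 3) = 3 s.f.
Rounded to 3 significant figures: 40.9 s.

40.9 s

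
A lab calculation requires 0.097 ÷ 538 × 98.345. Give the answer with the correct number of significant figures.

0.018

0.097 ÷ 538 × 98.345 = 0.0177313475836…
Multiplication/division keeps the fewest significant figures: 0.097 → 2 s.f., 538 → 3 s.f., 98.345 → 5 s.f.; limit is 2.
Rounded to 2 significant figures: 0.018.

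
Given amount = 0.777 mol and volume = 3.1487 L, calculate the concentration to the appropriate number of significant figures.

concentration = 0.777 mol ÷ 3.1487 L = 0.246768507638… mol/L.
0.777 has 3 significant figures; 3.1487 has 5.
Division/multiplication keeps the fewest: 3 significant figures.
Rounded: 0.247 mol/L.

0.247 mol/L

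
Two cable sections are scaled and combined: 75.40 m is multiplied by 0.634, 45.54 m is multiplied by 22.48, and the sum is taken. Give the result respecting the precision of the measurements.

75.40 × 0.634 = 47.8036 → 47.8 m (3 s.f., last digit at the 10^-1 place).
45.54 × 22.48 = 1023.7392 → 1024 m (4 s.f., last digit at the 10^0 place).
Sum: 1071.5428 m; keep the coarser place, 10^0.
Result: 1072 m.

1072 m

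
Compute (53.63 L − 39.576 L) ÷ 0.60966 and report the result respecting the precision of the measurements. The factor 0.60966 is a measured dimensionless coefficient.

23.05 L

53.63 L − 39.576 L = 14.054 L; the difference is limited to 2 decimal places (4 s.f.).
Carrying full precision, 14.054 ÷ 0.60966 = 23.0521930256… L; 0.60966 has 5 s.f., so the result keeps min(4, 5) = 4 s.f.
Rounded to 4 significant figures: 23.05 L.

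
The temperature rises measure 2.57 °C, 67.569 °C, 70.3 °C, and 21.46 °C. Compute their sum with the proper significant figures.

1.619 × 10^2 °C

2.57 °C + 67.569 °C + 70.3 °C + 21.46 °C = 161.899 °C.
Addition/subtraction keeps the fewest decimal places: 2.57 → 2 decimal places, 67.569 → 3 decimal places, 70.3 → 1 decimal place, 21.46 → 2 decimal places; limit is 1.
Rounded to 1 decimal place: 1.619 × 10^2 °C.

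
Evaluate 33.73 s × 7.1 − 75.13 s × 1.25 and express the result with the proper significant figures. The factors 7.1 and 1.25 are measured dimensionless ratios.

1.5 × 10^2 s

33.73 × 7.1 = 239.483 → 2.4 × 10^2 s (2 s.f., last digit at the 10^1 place).
75.13 × 1.25 = 93.9125 → 93.9 s (3 s.f., last digit at the 10^-1 place).
Difference: 145.5705 s; keep the coarser place, 10^1.
Result: 1.5 × 10^2 s.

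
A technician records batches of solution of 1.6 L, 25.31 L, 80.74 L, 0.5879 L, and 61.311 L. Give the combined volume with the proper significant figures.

1.6 L + 25.31 L + 80.74 L + 0.5879 L + 61.311 L = 169.5489 L.
Addition/subtraction keeps the fewest decimal places: 1.6 → 1 decimal place, 25.31 → 2 decimal places, 80.74 → 2 decimal places, 0.5879 → 4 decimal places, 61.311 → 3 decimal places; limit is 1.
Rounded to 1 decimal place: 169.5 L.

169.5 L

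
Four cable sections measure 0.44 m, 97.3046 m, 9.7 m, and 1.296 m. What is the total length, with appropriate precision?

108.7 m

0.44 m + 97.3046 m + 9.7 m + 1.296 m = 108.7406 m.
Addition/subtraction keeps the fewest decimal places: 0.44 → 2 decimal places, 97.3046 → 4 decimal places, 9.7 → 1 decimal place, 1.296 → 3 decimal places; limit is 1.
Rounded to 1 decimal place: 108.7 m.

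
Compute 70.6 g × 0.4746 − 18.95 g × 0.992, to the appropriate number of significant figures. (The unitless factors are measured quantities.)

14.7 g

70.6 × 0.4746 = 33.50676 → 33.5 g (3 s.f., last digit at the 10^-1 place).
18.95 × 0.992 = 18.7984 → 18.8 g (3 s.f., last digit at the 10^-1 place).
Difference: 14.70836 g; keep the coarser place, 10^-1.
Result: 14.7 g.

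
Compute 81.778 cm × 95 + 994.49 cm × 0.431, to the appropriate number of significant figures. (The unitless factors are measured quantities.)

8.2 × 10^3 cm

81.778 × 95 = 7768.91 → 7.8 × 10^3 cm (2 s.f., last digit at the 10^2 place).
994.49 × 0.431 = 428.62519 → 429 cm (3 s.f., last digit at the 10^0 place).
Sum: 8197.53519 cm; keep the coarser place, 10^2.
Result: 8.2 × 10^3 cm.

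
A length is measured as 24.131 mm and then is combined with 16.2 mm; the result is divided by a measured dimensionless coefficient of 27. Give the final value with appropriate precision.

24.131 mm + 16.2 mm = 40.331 mm; the sum is limited to 1 decimal place (3 s.f.).
Carrying full precision, 40.331 ÷ 27 = 1.49374074074… mm; 27 has 2 s.f., so the result keeps min(3, 2) = 2 s.f.
Rounded to 2 significant figures: 1.5 mm.

1.5 mm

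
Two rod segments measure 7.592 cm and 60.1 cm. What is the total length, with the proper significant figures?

7.592 cm + 60.1 cm = 67.692 cm.
Addition/subtraction keeps the fewest decimal places: 7.592 → 3 decimal places, 60.1 → 1 decimal place; limit is 1.
Rounded to 1 decimal place: 67.7 cm.

67.7 cm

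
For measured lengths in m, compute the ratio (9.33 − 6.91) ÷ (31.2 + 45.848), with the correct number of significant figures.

0.0314

9.33 − 6.91 = 2.42, limited to 2 d.p. → 3 s.f.; 31.2 + 45.848 = 77.048, limited to 1 d.p. → 3 s.f.
Carrying full precision, 2.42 ÷ 77.048 = 0.0314089917973…; keep min(3, 3) = 3 s.f.
Rounded to 3 significant figures: 0.0314.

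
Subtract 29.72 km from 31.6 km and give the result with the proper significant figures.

31.6 km − 29.72 km = 1.88 km.
Addition/subtraction keeps the fewest decimal places: 31.6 → 1 decimal place, 29.72 → 2 decimal places; limit is 1.
Rounded to 1 decimal place: 1.9 km.

1.9 km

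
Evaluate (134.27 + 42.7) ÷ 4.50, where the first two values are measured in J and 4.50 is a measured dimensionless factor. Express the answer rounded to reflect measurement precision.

134.27 J + 42.7 J = 176.97 J; the sum is limited to 1 decimal place (4 s.f.).
Carrying full precision, 176.97 ÷ 4.50 = 39.3266666667… J; 4.50 has 3 s.f., so the result keeps min(4, 3) = 3 s.f.
Rounded to 3 significant figures: 39.3 J.

39.3 J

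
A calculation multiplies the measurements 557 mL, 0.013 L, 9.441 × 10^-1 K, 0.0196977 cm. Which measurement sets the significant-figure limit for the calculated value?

0.013 L

557 mL → 3 s.f.; 0.013 L → 2 s.f.; 9.441 × 10^-1 K → 4 s.f.; 0.0196977 cm → 6 s.f.
The fewest is 2 significant figures, from 0.013 L.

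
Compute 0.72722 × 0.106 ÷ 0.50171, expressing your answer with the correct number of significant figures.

0.72722 × 0.106 ÷ 0.50171 = 0.153645173507…
Multiplication/division keeps the fewest significant figures: 0.72722 → 5 s.f., 0.106 → 3 s.f., 0.50171 → 5 s.f.; limit is 3.
Rounded to 3 significant figures: 0.154.

0.154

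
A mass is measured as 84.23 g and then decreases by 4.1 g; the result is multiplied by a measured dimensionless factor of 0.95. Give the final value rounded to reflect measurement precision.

76 g

84.23 g − 4.1 g = 80.13 g; the difference is limited to 1 decimal place (3 s.f.).
Carrying full precision, 80.13 × 0.95 = 76.1235 g; 0.95 has 2 s.f., so the result keeps min(3, 2) = 2 s.f.
Rounded to 2 significant figures: 76 g.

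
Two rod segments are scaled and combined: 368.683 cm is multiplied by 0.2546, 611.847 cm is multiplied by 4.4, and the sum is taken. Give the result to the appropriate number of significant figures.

368.683 × 0.2546 = 93.8666918 → 93.87 cm (4 s.f., last digit at the 10^-2 place).
611.847 × 4.4 = 2692.1268 → 2.7 × 10³ cm (2 s.f., last digit at the 10^2 place).
Sum: 2785.9934918 cm; keep the coarser place, 10^2.
Result: 2.8 × 10³ cm.

2.8 × 10³ cm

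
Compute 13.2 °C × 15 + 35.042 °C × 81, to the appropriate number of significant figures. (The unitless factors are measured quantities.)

3.0 × 10³ °C

13.2 × 15 = 198 → 2.0 × 10² °C (2 s.f., last digit at the 10^1 place).
35.042 × 81 = 2838.402 → 2.8 × 10³ °C (2 s.f., last digit at the 10^2 place).
Sum: 3036.402 °C; keep the coarser place, 10^2.
Result: 3.0 × 10³ °C.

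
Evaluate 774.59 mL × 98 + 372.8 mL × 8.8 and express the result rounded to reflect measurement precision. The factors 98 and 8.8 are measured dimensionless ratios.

774.59 × 98 = 75909.82 → 7.6 × 10⁴ mL (2 s.f., last digit at the 10^3 place).
372.8 × 8.8 = 3280.64 → 3.3 × 10³ mL (2 s.f., last digit at the 10^2 place).
Sum: 79190.46 mL; keep the coarser place, 10^3.
Result: 7.9 × 10⁴ mL.

7.9 × 10⁴ mL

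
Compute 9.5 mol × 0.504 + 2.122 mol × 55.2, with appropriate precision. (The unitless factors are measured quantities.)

9.5 × 0.504 = 4.788 → 4.8 mol (2 s.f., last digit at the 10^-1 place).
2.122 × 55.2 = 117.1344 → 117 mol (3 s.f., last digit at the 10^0 place).
Sum: 121.9224 mol; keep the coarser place, 10^0.
Result: 122 mol.

122 mol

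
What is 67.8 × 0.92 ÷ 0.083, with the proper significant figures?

7.5 × 10^2

67.8 × 0.92 ÷ 0.083 = 751.518072289…
Multiplication/division keeps the fewest significant figures: 67.8 → 3 s.f., 0.92 → 2 s.f., 0.083 → 2 s.f.; limit is 2.
Rounded to 2 significant figures: 7.5 × 10^2.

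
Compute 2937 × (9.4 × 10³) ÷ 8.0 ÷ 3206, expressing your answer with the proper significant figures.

1.1 × 10³

2937 × (9.4 × 10³) ÷ 8.0 ÷ 3206 = 1076.41141609…
Multiplication/division keeps the fewest significant figures: 2937 → 4 s.f., 9.4 × 10³ → 2 s.f., 8.0 → 2 s.f., 3206 → 4 s.f.; limit is 2.
Rounded to 2 significant figures: 1.1 × 10³.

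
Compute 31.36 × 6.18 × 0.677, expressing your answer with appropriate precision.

31.36 × 6.18 × 0.677 = 131.2058496
Multiplication/division keeps the fewest significant figures: 31.36 → 4 s.f., 6.18 → 3 s.f., 0.677 → 3 s.f.; limit is 3.
Rounded to 3 significant figures: 131.

131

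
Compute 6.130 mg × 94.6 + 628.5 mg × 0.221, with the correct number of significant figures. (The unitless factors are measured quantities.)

6.130 × 94.6 = 579.898 → 5.80 × 10^2 mg (3 s.f., last digit at the 10^0 place).
628.5 × 0.221 = 138.8985 → 139 mg (3 s.f., last digit at the 10^0 place).
Sum: 718.7965 mg; keep the coarser place, 10^0.
Result: 719 mg.

719 mg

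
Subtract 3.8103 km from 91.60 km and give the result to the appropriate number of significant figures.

87.79 km

91.60 km − 3.8103 km = 87.7897 km.
Addition/subtraction keeps the fewest decimal places: 91.60 → 2 decimal places, 3.8103 → 4 decimal places; limit is 2.
Rounded to 2 decimal places: 87.79 km.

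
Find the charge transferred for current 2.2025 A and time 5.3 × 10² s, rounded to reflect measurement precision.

1.2 × 10³ C

charge transferred = 2.2025 A × 5.3 × 10² s = 1167.325 C.
2.2025 has 5 significant figures; 5.3 × 10² has 2.
Division/multiplication keeps the fewest: 2 significant figures.
Rounded: 1.2 × 10³ C.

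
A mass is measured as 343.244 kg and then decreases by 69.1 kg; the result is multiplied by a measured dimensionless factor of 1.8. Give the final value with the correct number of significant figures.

343.244 kg − 69.1 kg = 274.144 kg; the difference is limited to 1 decimal place (4 s.f.).
Carrying full precision, 274.144 × 1.8 = 493.4592 kg; 1.8 has 2 s.f., so the result keeps min(4, 2) = 2 s.f.
Rounded to 2 significant figures: 4.9 × 10² kg.

4.9 × 10² kg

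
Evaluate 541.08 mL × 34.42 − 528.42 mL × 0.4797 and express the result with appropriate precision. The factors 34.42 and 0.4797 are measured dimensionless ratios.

1.837 × 10⁴ mL

541.08 × 34.42 = 18623.9736 → 1.862 × 10⁴ mL (4 s.f., last digit at the 10^1 place).
528.42 × 0.4797 = 253.483074 → 2.535 × 10² mL (4 s.f., last digit at the 10^-1 place).
Difference: 18370.490526 mL; keep the coarser place, 10^1.
Result: 1.837 × 10⁴ mL.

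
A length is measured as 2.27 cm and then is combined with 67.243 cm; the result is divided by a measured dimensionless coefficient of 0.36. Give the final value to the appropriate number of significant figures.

1.9 × 10^2 cm

2.27 cm + 67.243 cm = 69.513 cm; the sum is limited to 2 decimal places (4 s.f.).
Carrying full precision, 69.513 ÷ 0.36 = 193.091666667… cm; 0.36 has 2 s.f., so the result keeps min(4, 2) = 2 s.f.
Rounded to 2 significant figures: 1.9 × 10^2 cm.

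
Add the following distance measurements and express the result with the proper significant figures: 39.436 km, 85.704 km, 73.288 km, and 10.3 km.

39.436 km + 85.704 km + 73.288 km + 10.3 km = 208.728 km.
Addition/subtraction keeps the fewest decimal places: 39.436 → 3 decimal places, 85.704 → 3 decimal places, 73.288 → 3 decimal places, 10.3 → 1 decimal place; limit is 1.
Rounded to 1 decimal place: 2.087 × 10^2 km.

2.087 × 10^2 km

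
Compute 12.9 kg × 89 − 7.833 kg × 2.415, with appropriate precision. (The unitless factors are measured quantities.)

1.1 × 10^3 kg

12.9 × 89 = 1148.1 → 1.1 × 10^3 kg (2 s.f., last digit at the 10^2 place).
7.833 × 2.415 = 18.916695 → 18.92 kg (4 s.f., last digit at the 10^-2 place).
Difference: 1129.183305 kg; keep the coarser place, 10^2.
Result: 1.1 × 10^3 kg.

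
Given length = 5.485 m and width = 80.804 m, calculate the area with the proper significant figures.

443.2 m²

area = 5.485 m × 80.804 m = 443.20994 m².
5.485 has 4 significant figures; 80.804 has 5.
Division/multiplication keeps the fewest: 4 significant figures.
Rounded: 443.2 m².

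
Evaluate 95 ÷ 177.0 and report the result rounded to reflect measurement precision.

95 ÷ 177.0 = 0.536723163842…
Multiplication/division keeps the fewest significant figures: 95 → 2 s.f., 177.0 → 4 s.f.; limit is 2.
Rounded to 2 significant figures: 5.4 × 10⁻¹.

5.4 × 10⁻¹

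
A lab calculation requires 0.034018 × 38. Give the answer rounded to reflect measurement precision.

0.034018 × 38 = 1.292684
Multiplication/division keeps the fewest significant figures: 0.034018 → 5 s.f., 38 → 2 s.f.; limit is 2.
Rounded to 2 significant figures: 1.3.

1.3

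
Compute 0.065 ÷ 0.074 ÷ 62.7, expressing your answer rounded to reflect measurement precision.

0.065 ÷ 0.074 ÷ 62.7 = 0.0140092245355…
Multiplication/division keeps the fewest significant figures: 0.065 → 2 s.f., 0.074 → 2 s.f., 62.7 → 3 s.f.; limit is 2.
Rounded to 2 significant figures: 1.4 × 10^-2.

1.4 × 10^-2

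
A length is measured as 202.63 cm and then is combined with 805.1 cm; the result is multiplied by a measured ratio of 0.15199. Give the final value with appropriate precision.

153.16 cm

202.63 cm + 805.1 cm = 1007.73 cm; the sum is limited to 1 decimal place (5 s.f.).
Carrying full precision, 1007.73 × 0.15199 = 153.1648827 cm; 0.15199 has 5 s.f., so the result keeps min(5, 5) = 5 s.f.
Rounded to 5 significant figures: 153.16 cm.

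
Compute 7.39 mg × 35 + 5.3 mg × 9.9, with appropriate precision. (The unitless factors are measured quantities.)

7.39 × 35 = 258.65 → 2.6 × 10^2 mg (2 s.f., last digit at the 10^1 place).
5.3 × 9.9 = 52.47 → 52 mg (2 s.f., last digit at the 10^0 place).
Sum: 311.12 mg; keep the coarser place, 10^1.
Result: 3.1 × 10^2 mg.

3.1 × 10^2 mg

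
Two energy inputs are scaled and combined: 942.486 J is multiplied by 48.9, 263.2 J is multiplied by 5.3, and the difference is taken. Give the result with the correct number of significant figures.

942.486 × 48.9 = 46087.5654 → 4.61 × 10⁴ J (3 s.f., last digit at the 10^2 place).
263.2 × 5.3 = 1394.96 → 1.4 × 10³ J (2 s.f., last digit at the 10^2 place).
Difference: 44692.6054 J; keep the coarser place, 10^2.
Result: 4.47 × 10⁴ J.

4.47 × 10⁴ J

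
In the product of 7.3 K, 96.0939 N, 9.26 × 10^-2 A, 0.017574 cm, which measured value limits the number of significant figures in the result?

7.3 K

7.3 K → 2 s.f.; 96.0939 N → 6 s.f.; 9.26 × 10^-2 A → 3 s.f.; 0.017574 cm → 5 s.f.
The fewest is 2 significant figures, from 7.3 K.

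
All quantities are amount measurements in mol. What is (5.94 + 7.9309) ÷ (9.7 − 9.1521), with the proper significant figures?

3 × 10^1

5.94 + 7.9309 = 13.8709, limited to 2 d.p. → 4 s.f.; 9.7 − 9.1521 = 0.5479, limited to 1 d.p. → 1 s.f.
Carrying full precision, 13.8709 ÷ 0.5479 = 25.3164811097…; keep min(4, 1) = 1 s.f.
Rounded to 1 significant figure: 3 × 10^1.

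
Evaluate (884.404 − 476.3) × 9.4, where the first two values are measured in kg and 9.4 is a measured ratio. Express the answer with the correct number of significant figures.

3.8 × 10^3 kg

884.404 kg − 476.3 kg = 408.104 kg; the difference is limited to 1 decimal place (4 s.f.).
Carrying full precision, 408.104 × 9.4 = 3836.1776 kg; 9.4 has 2 s.f., so the result keeps min(4, 2) = 2 s.f.
Rounded to 2 significant figures: 3.8 × 10^3 kg.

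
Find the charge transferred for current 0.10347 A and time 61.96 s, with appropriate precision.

6.411 C

charge transferred = 0.10347 A × 61.96 s = 6.4110012 C.
0.10347 has 5 significant figures; 61.96 has 4.
Division/multiplication keeps the fewest: 4 significant figures.
Rounded: 6.411 C.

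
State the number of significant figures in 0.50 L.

0.50: leading zeros are not significant; trailing zeros after a decimal point are significant.

2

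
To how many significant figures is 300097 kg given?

300097: zeros between nonzero digits are significant.

6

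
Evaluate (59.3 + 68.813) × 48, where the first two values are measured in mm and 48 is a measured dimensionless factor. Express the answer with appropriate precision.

59.3 mm + 68.813 mm = 128.113 mm; the sum is limited to 1 decimal place (4 s.f.).
Carrying full precision, 128.113 × 48 = 6149.424 mm; 48 has 2 s.f., so the result keeps min(4, 2) = 2 s.f.
Rounded to 2 significant figures: 6.1 × 10^3 mm.

6.1 × 10^3 mm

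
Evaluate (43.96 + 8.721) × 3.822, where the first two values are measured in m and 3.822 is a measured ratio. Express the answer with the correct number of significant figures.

201.3 m

43.96 m + 8.721 m = 52.681 m; the sum is limited to 2 decimal places (4 s.f.).
Carrying full precision, 52.681 × 3.822 = 201.346782 m; 3.822 has 4 s.f., so the result keeps min(4, 4) = 4 s.f.
Rounded to 4 significant figures: 201.3 m.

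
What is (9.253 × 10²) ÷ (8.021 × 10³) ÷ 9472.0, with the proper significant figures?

1.218 × 10⁻⁵

(9.253 × 10²) ÷ (8.021 × 10³) ÷ 9472.0 = 0.0000121790203587…
Multiplication/division keeps the fewest significant figures: 9.253 × 10² → 4 s.f., 8.021 × 10³ → 4 s.f., 9472.0 → 5 s.f.; limit is 4.
Rounded to 4 significant figures: 1.218 × 10⁻⁵.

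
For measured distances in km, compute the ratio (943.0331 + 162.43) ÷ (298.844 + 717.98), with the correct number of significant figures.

1.08717

943.0331 + 162.43 = 1105.4631, limited to 2 d.p. → 6 s.f.; 298.844 + 717.98 = 1016.824, limited to 2 d.p. → 6 s.f.
Carrying full precision, 1105.4631 ÷ 1016.824 = 1.0871725097…; keep min(6, 6) = 6 s.f.
Rounded to 6 significant figures: 1.08717.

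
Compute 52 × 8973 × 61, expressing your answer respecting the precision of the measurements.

2.8 × 10⁷

52 × 8973 × 61 = 28462356
Multiplication/division keeps the fewest significant figures: 52 → 2 s.f., 8973 → 4 s.f., 61 → 2 s.f.; limit is 2.
Rounded to 2 significant figures: 2.8 × 10⁷.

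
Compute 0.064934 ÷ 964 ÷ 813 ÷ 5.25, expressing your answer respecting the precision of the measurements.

1.58 × 10^-8

0.064934 ÷ 964 ÷ 813 ÷ 5.25 = 1.57813907718 × 10^-8…
Multiplication/division keeps the fewest significant figures: 0.064934 → 5 s.f., 964 → 3 s.f., 813 → 3 s.f., 5.25 → 3 s.f.; limit is 3.
Rounded to 3 significant figures: 1.58 × 10^-8.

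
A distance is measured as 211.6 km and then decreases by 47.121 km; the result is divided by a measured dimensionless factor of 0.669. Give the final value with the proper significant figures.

246 km

211.6 km − 47.121 km = 164.479 km; the difference is limited to 1 decimal place (4 s.f.).
Carrying full precision, 164.479 ÷ 0.669 = 245.85799701… km; 0.669 has 3 s.f., so the result keeps min(4, 3) = 3 s.f.
Rounded to 3 significant figures: 246 km.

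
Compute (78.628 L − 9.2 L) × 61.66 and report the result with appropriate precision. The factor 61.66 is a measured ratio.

4.28 × 10³ L

78.628 L − 9.2 L = 69.428 L; the difference is limited to 1 decimal place (3 s.f.).
Carrying full precision, 69.428 × 61.66 = 4280.93048 L; 61.66 has 4 s.f., so the result keeps min(3, 4) = 3 s.f.
Rounded to 3 significant figures: 4.28 × 10³ L.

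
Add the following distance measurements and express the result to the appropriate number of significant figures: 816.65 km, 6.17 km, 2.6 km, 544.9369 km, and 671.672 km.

816.65 km + 6.17 km + 2.6 km + 544.9369 km + 671.672 km = 2042.0289 km.
Addition/subtraction keeps the fewest decimal places: 816.65 → 2 decimal places, 6.17 → 2 decimal places, 2.6 → 1 decimal place, 544.9369 → 4 decimal places, 671.672 → 3 decimal places; limit is 1.
Rounded to 1 decimal place: 2042.0 km.

2042.0 km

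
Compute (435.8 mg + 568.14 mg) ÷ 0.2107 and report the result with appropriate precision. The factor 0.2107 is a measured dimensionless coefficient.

435.8 mg + 568.14 mg = 1003.94 mg; the sum is limited to 1 decimal place (5 s.f.).
Carrying full precision, 1003.94 ÷ 0.2107 = 4764.78405316… mg; 0.2107 has 4 s.f., so the result keeps min(5, 4) = 4 s.f.
Rounded to 4 significant figures: 4.765 × 10³ mg.

4.765 × 10³ mg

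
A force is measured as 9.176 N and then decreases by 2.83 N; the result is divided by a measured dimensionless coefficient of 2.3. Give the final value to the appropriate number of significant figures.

9.176 N − 2.83 N = 6.346 N; the difference is limited to 2 decimal places (3 s.f.).
Carrying full precision, 6.346 ÷ 2.3 = 2.75913043478… N; 2.3 has 2 s.f., so the result keeps min(3, 2) = 2 s.f.
Rounded to 2 significant figures: 2.8 N.

2.8 N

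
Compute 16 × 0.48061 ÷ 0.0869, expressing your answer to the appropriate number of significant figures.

88

16 × 0.48061 ÷ 0.0869 = 88.4897583429…
Multiplication/division keeps the fewest significant figures: 16 → 2 s.f., 0.48061 → 5 s.f., 0.0869 → 3 s.f.; limit is 2.
Rounded to 2 significant figures: 88.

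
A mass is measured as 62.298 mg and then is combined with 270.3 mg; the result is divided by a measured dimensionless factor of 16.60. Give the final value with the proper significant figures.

20.04 mg

62.298 mg + 270.3 mg = 332.598 mg; the sum is limited to 1 decimal place (4 s.f.).
Carrying full precision, 332.598 ÷ 16.60 = 20.0360240964… mg; 16.60 has 4 s.f., so the result keeps min(4, 4) = 4 s.f.
Rounded to 4 significant figures: 20.04 mg.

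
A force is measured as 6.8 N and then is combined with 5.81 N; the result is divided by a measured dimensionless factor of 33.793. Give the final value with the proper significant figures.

6.8 N + 5.81 N = 12.61 N; the sum is limited to 1 decimal place (3 s.f.).
Carrying full precision, 12.61 ÷ 33.793 = 0.373154203533… N; 33.793 has 5 s.f., so the result keeps min(3, 5) = 3 s.f.
Rounded to 3 significant figures: 0.373 N.

0.373 N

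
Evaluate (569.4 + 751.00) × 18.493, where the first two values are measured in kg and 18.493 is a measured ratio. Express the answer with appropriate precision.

569.4 kg + 751.00 kg = 1320.40 kg; the sum is limited to 1 decimal place (5 s.f.).
Carrying full precision, 1320.40 × 18.493 = 24418.1572 kg; 18.493 has 5 s.f., so the result keeps min(5, 5) = 5 s.f.
Rounded to 5 significant figures: 24418 kg.

24418 kg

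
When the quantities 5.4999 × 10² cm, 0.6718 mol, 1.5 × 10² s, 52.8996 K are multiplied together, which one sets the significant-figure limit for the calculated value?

5.4999 × 10² cm → 5 s.f.; 0.6718 mol → 4 s.f.; 1.5 × 10² s → 2 s.f.; 52.8996 K → 6 s.f.
The fewest is 2 significant figures, from 1.5 × 10² s.

1.5 × 10² s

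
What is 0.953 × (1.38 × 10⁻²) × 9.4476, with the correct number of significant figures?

0.953 × (1.38 × 10⁻²) × 9.4476 = 0.12424916664
Multiplication/division keeps the fewest significant figures: 0.953 → 3 s.f., 1.38 × 10⁻² → 3 s.f., 9.4476 → 5 s.f.; limit is 3.
Rounded to 3 significant figures: 0.124.

0.124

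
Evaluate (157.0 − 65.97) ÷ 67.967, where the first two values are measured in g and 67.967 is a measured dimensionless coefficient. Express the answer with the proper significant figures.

157.0 g − 65.97 g = 91.03 g; the difference is limited to 1 decimal place (3 s.f.).
Carrying full precision, 91.03 ÷ 67.967 = 1.33932643783… g; 67.967 has 5 s.f., so the result keeps min(3, 5) = 3 s.f.
Rounded to 3 significant figures: 1.34 g.

1.34 g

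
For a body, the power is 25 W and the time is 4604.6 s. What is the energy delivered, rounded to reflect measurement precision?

energy delivered = 25 W × 4604.6 s = 115115 J.
25 has 2 significant figures; 4604.6 has 5.
Division/multiplication keeps the fewest: 2 significant figures.
Rounded: 1.2 × 10^5 J.

1.2 × 10^5 J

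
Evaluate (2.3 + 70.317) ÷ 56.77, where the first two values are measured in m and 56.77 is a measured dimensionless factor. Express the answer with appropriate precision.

1.28 m

2.3 m + 70.317 m = 72.617 m; the sum is limited to 1 decimal place (3 s.f.).
Carrying full precision, 72.617 ÷ 56.77 = 1.27914391404… m; 56.77 has 4 s.f., so the result keeps min(3, 4) = 3 s.f.
Rounded to 3 significant figures: 1.28 m.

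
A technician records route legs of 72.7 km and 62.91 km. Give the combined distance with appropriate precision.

135.6 km

72.7 km + 62.91 km = 135.61 km.
Addition/subtraction keeps the fewest decimal places: 72.7 → 1 decimal place, 62.91 → 2 decimal places; limit is 1.
Rounded to 1 decimal place: 135.6 km.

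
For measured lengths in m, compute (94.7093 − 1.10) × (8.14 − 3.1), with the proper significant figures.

94.7093 − 1.10 = 93.6093, limited to 2 d.p. → 4 s.f.; 8.14 − 3.1 = 5.04, limited to 1 d.p. → 2 s.f.
Carrying full precision, 93.6093 × 5.04 = 471.790872; keep min(4, 2) = 2 s.f.
Rounded to 2 significant figures: 4.7 × 10² m².

4.7 × 10² m²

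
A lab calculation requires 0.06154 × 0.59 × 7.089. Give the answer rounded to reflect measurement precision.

0.26

0.06154 × 0.59 × 7.089 = 0.2573916654
Multiplication/division keeps the fewest significant figures: 0.06154 → 4 s.f., 0.59 → 2 s.f., 7.089 → 4 s.f.; limit is 2.
Rounded to 2 significant figures: 0.26.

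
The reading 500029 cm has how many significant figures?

500029: zeros between nonzero digits are significant.

6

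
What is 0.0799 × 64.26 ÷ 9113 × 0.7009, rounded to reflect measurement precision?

0.0799 × 64.26 ÷ 9113 × 0.7009 = 0.000394895504949…
Multiplication/division keeps the fewest significant figures: 0.0799 → 3 s.f., 64.26 → 4 s.f., 9113 → 4 s.f., 0.7009 → 4 s.f.; limit is 3.
Rounded to 3 significant figures: 3.95 × 10^-4.

3.95 × 10^-4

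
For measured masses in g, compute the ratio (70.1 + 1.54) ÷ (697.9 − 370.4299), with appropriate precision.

70.1 + 1.54 = 71.64, limited to 1 d.p. → 3 s.f.; 697.9 − 370.4299 = 327.4701, limited to 1 d.p. → 4 s.f.
Carrying full precision, 71.64 ÷ 327.4701 = 0.218768064626…; keep min(3, 4) = 3 s.f.
Rounded to 3 significant figures: 0.219.

0.219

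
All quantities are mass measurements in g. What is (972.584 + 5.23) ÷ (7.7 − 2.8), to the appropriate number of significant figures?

2.0 × 10^2

972.584 + 5.23 = 977.814, limited to 2 d.p. → 5 s.f.; 7.7 − 2.8 = 4.9, limited to 1 d.p. → 2 s.f.
Carrying full precision, 977.814 ÷ 4.9 = 199.553877551…; keep min(5, 2) = 2 s.f.
Rounded to 2 significant figures: 2.0 × 10^2.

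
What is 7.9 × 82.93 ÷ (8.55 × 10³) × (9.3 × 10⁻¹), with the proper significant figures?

7.9 × 82.93 ÷ (8.55 × 10³) × (9.3 × 10⁻¹) = 0.0712616035088…
Multiplication/division keeps the fewest significant figures: 7.9 → 2 s.f., 82.93 → 4 s.f., 8.55 × 10³ → 3 s.f., 9.3 × 10⁻¹ → 2 s.f.; limit is 2.
Rounded to 2 significant figures: 0.071.

0.071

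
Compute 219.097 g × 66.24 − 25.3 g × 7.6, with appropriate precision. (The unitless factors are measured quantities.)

219.097 × 66.24 = 14512.98528 → 1.451 × 10⁴ g (4 s.f., last digit at the 10^1 place).
25.3 × 7.6 = 192.28 → 1.9 × 10² g (2 s.f., last digit at the 10^1 place).
Difference: 14320.70528 g; keep the coarser place, 10^1.
Result: 1.432 × 10⁴ g.

1.432 × 10⁴ g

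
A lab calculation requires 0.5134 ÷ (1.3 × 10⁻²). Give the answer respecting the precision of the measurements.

39

0.5134 ÷ (1.3 × 10⁻²) = 39.4923076923…
Multiplication/division keeps the fewest significant figures: 0.5134 → 4 s.f., 1.3 × 10⁻² → 2 s.f.; limit is 2.
Rounded to 2 significant figures: 39.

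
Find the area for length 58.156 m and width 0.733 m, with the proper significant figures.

area = 58.156 m × 0.733 m = 42.628348 m².
58.156 has 5 significant figures; 0.733 has 3.
Division/multiplication keeps the fewest: 3 significant figures.
Rounded: 42.6 m².

42.6 m²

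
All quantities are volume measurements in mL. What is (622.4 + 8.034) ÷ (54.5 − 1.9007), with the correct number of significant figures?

622.4 + 8.034 = 630.434, limited to 1 d.p. → 4 s.f.; 54.5 − 1.9007 = 52.5993, limited to 1 d.p. → 3 s.f.
Carrying full precision, 630.434 ÷ 52.5993 = 11.9855967665…; keep min(4, 3) = 3 s.f.
Rounded to 3 significant figures: 12.0.

12.0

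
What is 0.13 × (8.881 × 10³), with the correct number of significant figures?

0.13 × (8.881 × 10³) = 1154.53
Multiplication/division keeps the fewest significant figures: 0.13 → 2 s.f., 8.881 × 10³ → 4 s.f.; limit is 2.
Rounded to 2 significant figures: 1.2 × 10³.

1.2 × 10³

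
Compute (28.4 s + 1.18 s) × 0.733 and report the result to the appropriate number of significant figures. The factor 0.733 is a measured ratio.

21.7 s

28.4 s + 1.18 s = 29.58 s; the sum is limited to 1 decimal place (3 s.f.).
Carrying full precision, 29.58 × 0.733 = 21.68214 s; 0.733 has 3 s.f., so the result keeps min(3, 3) = 3 s.f.
Rounded to 3 significant figures: 21.7 s.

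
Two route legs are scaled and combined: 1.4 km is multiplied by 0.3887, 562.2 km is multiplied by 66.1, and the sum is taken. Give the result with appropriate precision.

3.72 × 10⁴ km

1.4 × 0.3887 = 0.54418 → 0.54 km (2 s.f., last digit at the 10^-2 place).
562.2 × 66.1 = 37161.42 → 3.72 × 10⁴ km (3 s.f., last digit at the 10^2 place).
Sum: 37161.96418 km; keep the coarser place, 10^2.
Result: 3.72 × 10⁴ km.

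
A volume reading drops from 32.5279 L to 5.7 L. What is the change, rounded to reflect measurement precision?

26.8 L

32.5279 L − 5.7 L = 26.8279 L.
Addition/subtraction keeps the fewest decimal places: 32.5279 → 4 decimal places, 5.7 → 1 decimal place; limit is 1.
Rounded to 1 decimal place: 26.8 L.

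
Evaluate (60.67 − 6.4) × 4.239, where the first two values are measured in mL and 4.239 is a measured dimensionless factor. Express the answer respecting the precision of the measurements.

2.30 × 10^2 mL

60.67 mL − 6.4 mL = 54.27 mL; the difference is limited to 1 decimal place (3 s.f.).
Carrying full precision, 54.27 × 4.239 = 230.05053 mL; 4.239 has 4 s.f., so the result keeps min(3, 4) = 3 s.f.
Rounded to 3 significant figures: 2.30 × 10^2 mL.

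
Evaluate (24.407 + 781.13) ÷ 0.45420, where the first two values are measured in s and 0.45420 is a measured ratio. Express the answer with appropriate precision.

1773.5 s

24.407 s + 781.13 s = 805.537 s; the sum is limited to 2 decimal places (5 s.f.).
Carrying full precision, 805.537 ÷ 0.45420 = 1773.52928225… s; 0.45420 has 5 s.f., so the result keeps min(5, 5) = 5 s.f.
Rounded to 5 significant figures: 1773.5 s.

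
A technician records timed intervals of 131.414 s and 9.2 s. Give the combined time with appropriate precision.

140.6 s

131.414 s + 9.2 s = 140.614 s.
Addition/subtraction keeps the fewest decimal places: 131.414 → 3 decimal places, 9.2 → 1 decimal place; limit is 1.
Rounded to 1 decimal place: 140.6 s.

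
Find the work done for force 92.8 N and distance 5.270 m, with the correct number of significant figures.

489 J

work done = 92.8 N × 5.270 m = 489.056 J.
92.8 has 3 significant figures; 5.270 has 4.
Division/multiplication keeps the fewest: 3 significant figures.
Rounded: 489 J.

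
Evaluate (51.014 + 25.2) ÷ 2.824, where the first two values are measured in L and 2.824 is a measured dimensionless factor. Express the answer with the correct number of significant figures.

27.0 L

51.014 L + 25.2 L = 76.214 L; the sum is limited to 1 decimal place (3 s.f.).
Carrying full precision, 76.214 ÷ 2.824 = 26.9879603399… L; 2.824 has 4 s.f., so the result keeps min(3, 4) = 3 s.f.
Rounded to 3 significant figures: 27.0 L.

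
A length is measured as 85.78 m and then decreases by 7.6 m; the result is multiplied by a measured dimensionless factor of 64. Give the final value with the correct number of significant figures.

5.0 × 10³ m

85.78 m − 7.6 m = 78.18 m; the difference is limited to 1 decimal place (3 s.f.).
Carrying full precision, 78.18 × 64 = 5003.52 m; 64 has 2 s.f., so the result keeps min(3, 2) = 2 s.f.
Rounded to 2 significant figures: 5.0 × 10³ m.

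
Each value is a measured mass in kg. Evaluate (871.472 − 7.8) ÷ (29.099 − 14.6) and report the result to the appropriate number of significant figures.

59.6

871.472 − 7.8 = 863.672, limited to 1 d.p. → 4 s.f.; 29.099 − 14.6 = 14.499, limited to 1 d.p. → 3 s.f.
Carrying full precision, 863.672 ÷ 14.499 = 59.5676943237…; keep min(4, 3) = 3 s.f.
Rounded to 3 significant figures: 59.6.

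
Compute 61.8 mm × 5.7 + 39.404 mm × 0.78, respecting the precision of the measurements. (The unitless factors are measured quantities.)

61.8 × 5.7 = 352.26 → 3.5 × 10² mm (2 s.f., last digit at the 10^1 place).
39.404 × 0.78 = 30.73512 → 31 mm (2 s.f., last digit at the 10^0 place).
Sum: 382.99512 mm; keep the coarser place, 10^1.
Result: 3.8 × 10² mm.

3.8 × 10² mm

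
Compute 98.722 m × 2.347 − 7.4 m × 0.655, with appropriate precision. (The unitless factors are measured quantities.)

98.722 × 2.347 = 231.700534 → 231.7 m (4 s.f., last digit at the 10^-1 place).
7.4 × 0.655 = 4.847 → 4.8 m (2 s.f., last digit at the 10^-1 place).
Difference: 226.853534 m; keep the coarser place, 10^-1.
Result: 226.9 m.

226.9 m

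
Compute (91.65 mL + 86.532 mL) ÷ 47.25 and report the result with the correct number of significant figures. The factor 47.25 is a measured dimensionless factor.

91.65 mL + 86.532 mL = 178.182 mL; the sum is limited to 2 decimal places (5 s.f.).
Carrying full precision, 178.182 ÷ 47.25 = 3.77104761905… mL; 47.25 has 4 s.f., so the result keeps min(5, 4) = 4 s.f.
Rounded to 4 significant figures: 3.771 mL.

3.771 mL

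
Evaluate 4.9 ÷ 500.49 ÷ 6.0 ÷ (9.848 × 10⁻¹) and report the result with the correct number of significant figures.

4.9 ÷ 500.49 ÷ 6.0 ÷ (9.848 × 10⁻¹) = 0.0016569194088…
Multiplication/division keeps the fewest significant figures: 4.9 → 2 s.f., 500.49 → 5 s.f., 6.0 → 2 s.f., 9.848 × 10⁻¹ → 4 s.f.; limit is 2.
Rounded to 2 significant figures: 0.0017.

0.0017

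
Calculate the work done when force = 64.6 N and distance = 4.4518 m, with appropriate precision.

288 J

work done = 64.6 N × 4.4518 m = 287.58628 J.
64.6 has 3 significant figures; 4.4518 has 5.
Division/multiplication keeps the fewest: 3 significant figures.
Rounded: 288 J.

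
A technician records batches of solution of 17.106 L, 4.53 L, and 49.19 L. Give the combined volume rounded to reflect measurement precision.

70.83 L

17.106 L + 4.53 L + 49.19 L = 70.826 L.
Addition/subtraction keeps the fewest decimal places: 17.106 → 3 decimal places, 4.53 → 2 decimal places, 49.19 → 2 decimal places; limit is 2.
Rounded to 2 decimal places: 70.83 L.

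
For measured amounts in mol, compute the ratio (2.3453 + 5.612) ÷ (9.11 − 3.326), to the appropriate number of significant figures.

1.38

2.3453 + 5.612 = 7.9573, limited to 3 d.p. → 4 s.f.; 9.11 − 3.326 = 5.784, limited to 2 d.p. → 3 s.f.
Carrying full precision, 7.9573 ÷ 5.784 = 1.37574343015…; keep min(4, 3) = 3 s.f.
Rounded to 3 significant figures: 1.38.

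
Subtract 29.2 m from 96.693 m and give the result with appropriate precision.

67.5 m

96.693 m − 29.2 m = 67.493 m.
Addition/subtraction keeps the fewest decimal places: 96.693 → 3 decimal places, 29.2 → 1 decimal place; limit is 1.
Rounded to 1 decimal place: 67.5 m.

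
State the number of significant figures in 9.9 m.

2

9.9: every digit is nonzero and significant.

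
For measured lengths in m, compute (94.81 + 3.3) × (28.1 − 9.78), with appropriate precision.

94.81 + 3.3 = 98.11, limited to 1 d.p. → 3 s.f.; 28.1 − 9.78 = 18.32, limited to 1 d.p. → 3 s.f.
Carrying full precision, 98.11 × 18.32 = 1797.3752; keep min(3, 3) = 3 s.f.
Rounded to 3 significant figures: 1.80 × 10³ m².

1.80 × 10³ m²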